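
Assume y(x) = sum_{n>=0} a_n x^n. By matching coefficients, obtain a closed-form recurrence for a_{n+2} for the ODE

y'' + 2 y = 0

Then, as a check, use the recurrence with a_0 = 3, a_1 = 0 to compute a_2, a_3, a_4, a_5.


Substitute y = sum_n a_n x^n into y'' + (const) y = 0.
y''(x) = sum_{n>=0} (n+2)(n+1) a_{n+2} x^n.
The ODE becomes sum_n [(n+2)(n+1) a_{n+2} + 2 a_n] x^n = 0.
Setting each coefficient to zero gives the recurrence:
  (n+2)(n+1) a_{n+2} + 2 a_n = 0,
  a_{n+2} = -2 / ((n+1)(n+2)) a_n.

Check with a_0 = 3, a_1 = 0 (apply the recurrence for n = 0, 1, 2, 3): a_0 = 3, a_1 = 0, a_2 = -3, a_3 = 0, a_4 = 1/2, a_5 = 0.

a_{n+2} = -2/((n+1)(n+2)) * a_n; check: a_0 = 3, a_1 = 0, a_2 = -3, a_3 = 0, a_4 = 1/2, a_5 = 0


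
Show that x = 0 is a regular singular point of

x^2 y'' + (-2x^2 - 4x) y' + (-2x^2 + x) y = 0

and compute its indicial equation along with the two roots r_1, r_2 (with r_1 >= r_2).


Divide by x^2 to reach normal form y'' + P_1(x) y' + P_2(x) y = 0 with P_1(x) = -2 - 4/x and P_2(x) = -2 + 1/x.
x = 0 is a singular point because the y'-coefficient -2 - 4/x has a pole at x = 0 and the y-coefficient -2 + 1/x has a pole at x = 0.
It is a regular singular point because x P_1(x) = p(x) = -2x - 4 and x^2 P_2(x) = q(x) = -2x^2 + x are polynomials, hence analytic at x = 0.
p(0) = -4,  q(0) = 0.
Indicial equation: r(r-1) + p(0) r + q(0) = 0, i.e. r^2 + (p(0) - 1) r + q(0) = 0, i.e. r^2 - 5 r = 0.
Discriminant: (-5)^2 - 4(0) = 25, so r = (5 ± 5)/2.
Solving: r_1 = 5, r_2 = 0.

indicial: r^2 - 5 r = 0; roots r_1 = 5, r_2 = 0


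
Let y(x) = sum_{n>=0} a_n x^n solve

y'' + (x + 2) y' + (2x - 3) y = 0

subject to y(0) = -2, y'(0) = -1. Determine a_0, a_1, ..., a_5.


Ansatz: y(x) = sum_{n>=0} a_n x^n, so y'(x) = sum_{n>=1} n a_n x^(n-1) and y''(x) = sum_{n>=2} n(n-1) a_n x^(n-2).
Substitute into P(x) y'' + Q(x) y' + R(x) y = 0 with P(x) = 1, Q(x) = x + 2, R(x) = 2x - 3, and match powers of x.
Initial conditions: a_0 = -2, a_1 = -1.
Setting the coefficient of each power of x to zero and solving order by order (substituting the coefficients already found):
  x^0: 2 a_2 + 2 a_1 - 3 a_0 = 0  ->  2 a_2 = -2 a_1 + 3 a_0 = -4  ->  a_2 = -2
  x^1: 6 a_3 + 4 a_2 - 2 a_1 + 2 a_0 = 0  ->  6 a_3 = -4 a_2 + 2 a_1 - 2 a_0 = 10  ->  a_3 = 5/3
  x^2: 12 a_4 + 6 a_3 - a_2 + 2 a_1 = 0  ->  12 a_4 = -6 a_3 + a_2 - 2 a_1 = -10  ->  a_4 = -5/6
  x^3: 20 a_5 + 8 a_4 + 2 a_2 = 0  ->  20 a_5 = -8 a_4 - 2 a_2 = 32/3  ->  a_5 = 8/15
Truncated series: y(x) = -2 - x - 2 x^2 + (5/3) x^3 - (5/6) x^4 + (8/15) x^5 + O(x^6).

a_0 = -2; a_1 = -1; a_2 = -2; a_3 = 5/3; a_4 = -5/6; a_5 = 8/15


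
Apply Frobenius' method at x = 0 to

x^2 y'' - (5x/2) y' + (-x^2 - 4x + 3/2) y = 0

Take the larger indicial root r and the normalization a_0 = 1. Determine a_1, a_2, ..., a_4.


Write in Frobenius form y'' + (p(x)/x) y' + (q(x)/x^2) y = 0:
  p(x) = -5/2,  q(x) = -x^2 - 4x + 3/2.
Indicial equation: r(r-1) + (-5/2) r + (3/2) = 0 -> roots r_1 = 3, r_2 = 1/2.
Take r = r_1 = 3. Let y(x) = x^r sum_{n>=0} a_n x^n with a_0 = 1.
Substitute y = x^r sum a_n x^n and match x^{r+n}. The recurrence is
  D(n) a_n - 4 a_{n-1} - 1 a_{n-2} = 0,  where D(n) = (r+n)(r+n-1) + (-5/2)(r+n) + (3/2).
  a_n = [4 a_{n-1} + 1 a_{n-2}] / D(n).
Since the indicial polynomial factors as (r - r_1)(r - r_2), D(n) = (r_1 + n - r_1)(r_1 + n - r_2) = n(n + 5/2).
Evaluating step by step (a_0 = 1):
  n = 1: D(1) = 1(1 + 5/2) = 7/2; numerator = 4(1) = 4; a_1 = (4)/(7/2) = 8/7
  n = 2: D(2) = 2(2 + 5/2) = 9; numerator = 4(8/7) + 1(1) = 39/7; a_2 = (39/7)/(9) = 13/21
  n = 3: D(3) = 3(3 + 5/2) = 33/2; numerator = 4(13/21) + 1(8/7) = 76/21; a_3 = (76/21)/(33/2) = 152/693
  n = 4: D(4) = 4(4 + 5/2) = 26; numerator = 4(152/693) + 1(13/21) = 1037/693; a_4 = (1037/693)/(26) = 1037/18018

r = 3; a_0 = 1; a_1 = 8/7; a_2 = 13/21; a_3 = 152/693; a_4 = 1037/18018


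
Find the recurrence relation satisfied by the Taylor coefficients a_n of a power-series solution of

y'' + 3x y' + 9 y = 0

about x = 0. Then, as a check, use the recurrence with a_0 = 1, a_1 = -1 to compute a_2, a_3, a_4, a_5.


Substitute y = sum_n a_n x^n.
y''(x) has coefficient (n+2)(n+1) a_{n+2} at x^n;
3 x y'(x) has coefficient 3 n a_n at x^n (shift);
9 y(x) has coefficient 9 a_n at x^n.
Matching x^n: (n+2)(n+1) a_{n+2} + (3n + 9) a_n = 0.
Thus a_{n+2} = (-3n - 9) / ((n+1)(n+2)) * a_n.

Check with a_0 = 1, a_1 = -1 (apply the recurrence for n = 0, 1, 2, 3): a_0 = 1, a_1 = -1, a_2 = -9/2, a_3 = 2, a_4 = 45/8, a_5 = -9/5.

a_(n+2) = (-3n - 9) / ((n+1)(n+2)) * a_n; check: a_0 = 1, a_1 = -1, a_2 = -9/2, a_3 = 2, a_4 = 45/8, a_5 = -9/5


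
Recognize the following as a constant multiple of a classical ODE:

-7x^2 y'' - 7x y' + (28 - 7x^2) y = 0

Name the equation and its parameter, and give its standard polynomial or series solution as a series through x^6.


All three coefficients share the factor -7; dividing through by -7 gives  x^2 y'' + x y' + (x^2 - 4) y = 0.
This matches the Bessel equation x^2 y'' + x y' + (x^2 - nu^2) y = 0 with nu^2 = 4, so nu = 2; the solution bounded at x = 0 is J_2(x).
Frobenius at x = 0: indicial roots ±nu; for r = nu the recurrence k(k + 2nu) c_k = -c_{k-2} gives the standard series J_nu(x) = sum_{k>=0} (-1)^k / (k! (k+nu)!) (x/2)^(2k+nu). Evaluate the first 3 terms:
  k = 0: (-1)^0 / (0! * 2! * 2^2) x^2 = 1/(1*2*4) x^2 = (1/8) x^2
  k = 1: (-1)^1 / (1! * 3! * 2^4) x^4 = -1/(1*6*16) x^4 = (-1/96) x^4
  k = 2: (-1)^2 / (2! * 4! * 2^6) x^6 = 1/(2*24*64) x^6 = (1/3072) x^6
Hence J_2(x) = x^6/3072 - x^4/96 + x^2/8 + ....

J_2(x); series = x^6/3072 - x^4/96 + x^2/8


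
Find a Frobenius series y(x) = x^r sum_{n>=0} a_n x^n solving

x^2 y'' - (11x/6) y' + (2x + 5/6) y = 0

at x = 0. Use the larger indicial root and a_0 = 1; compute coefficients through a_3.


Write in Frobenius form y'' + (p(x)/x) y' + (q(x)/x^2) y = 0:
  p(x) = -11/6,  q(x) = 2x + 5/6.
Indicial equation: r(r-1) + (-11/6) r + (5/6) = 0 -> roots r_1 = 5/2, r_2 = 1/3.
Take r = r_1 = 5/2. Let y(x) = x^r sum_{n>=0} a_n x^n with a_0 = 1.
Substitute y = x^r sum a_n x^n and match x^{r+n}. The recurrence is
  D(n) a_n + 2 a_{n-1} = 0,  where D(n) = (r+n)(r+n-1) + (-11/6)(r+n) + (5/6).
  a_n = -2 / D(n) * a_{n-1}.
Since the indicial polynomial factors as (r - r_1)(r - r_2), D(n) = (r_1 + n - r_1)(r_1 + n - r_2) = n(n + 13/6).
Evaluating step by step (a_0 = 1):
  n = 1: D(1) = 1(1 + 13/6) = 19/6; numerator = -2(1) = -2; a_1 = (-2)/(19/6) = -12/19
  n = 2: D(2) = 2(2 + 13/6) = 25/3; numerator = -2(-12/19) = 24/19; a_2 = (24/19)/(25/3) = 72/475
  n = 3: D(3) = 3(3 + 13/6) = 31/2; numerator = -2(72/475) = -144/475; a_3 = (-144/475)/(31/2) = -288/14725

r = 5/2; a_0 = 1; a_1 = -12/19; a_2 = 72/475; a_3 = -288/14725


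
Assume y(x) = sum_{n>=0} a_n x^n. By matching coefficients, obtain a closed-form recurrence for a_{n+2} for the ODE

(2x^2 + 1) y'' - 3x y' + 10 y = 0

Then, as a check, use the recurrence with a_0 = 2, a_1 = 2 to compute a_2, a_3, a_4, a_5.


Substitute y = sum_n a_n x^n.
(1 + 2 x^2) y'' contributes (n+2)(n+1) a_{n+2} + 2 n(n-1) a_n at x^n.
-3 x y'(x) contributes -3 n a_n at x^n.
10 y(x) contributes 10 a_n at x^n.
Matching x^n: (n+2)(n+1) a_{n+2} + (2 n(n-1) - 3 n + 10) a_n = 0.
Thus a_{n+2} = (-2 n(n-1) + 3 n - 10) / ((n+1)(n+2)) * a_n.

Check with a_0 = 2, a_1 = 2 (apply the recurrence for n = 0, 1, 2, 3): a_0 = 2, a_1 = 2, a_2 = -10, a_3 = -7/3, a_4 = 20/3, a_5 = 91/60.

a_(n+2) = (-2 n(n-1) + 3 n - 10) / ((n+1)(n+2)) * a_n; check: a_0 = 2, a_1 = 2, a_2 = -10, a_3 = -7/3, a_4 = 20/3, a_5 = 91/60


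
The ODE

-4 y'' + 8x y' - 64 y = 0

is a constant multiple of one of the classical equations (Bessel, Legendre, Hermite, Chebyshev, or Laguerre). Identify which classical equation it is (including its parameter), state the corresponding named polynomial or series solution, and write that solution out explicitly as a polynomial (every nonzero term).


All three coefficients share the factor -4; dividing through by -4 gives  y'' - 2x y' + 16 y = 0.
This matches the Hermite equation y'' - 2x y' + 2n y = 0 with 2n = 16, so n = 8; the polynomial solution is H_8(x).
With y = sum_k a_k x^k, matching x^k gives (k+2)(k+1) a_{k+2} = 2(k - n) a_k = 2(k - 8) a_k. The right side vanishes at k = 8, so the series with the parity of 8 terminates at degree 8.
Standard normalization: leading coefficient of H_n is 2^n, so a_8 = 2^8 = 256. Work downward with a_k = (k+1)(k+2) a_{k+2} / (2(k - n)):
  a_6 = (7)(8)(256) / (2(6 - 8)) = 14336/(-4) = -3584
  a_4 = (5)(6)(-3584) / (2(4 - 8)) = -107520/(-8) = 13440
  a_2 = (3)(4)(13440) / (2(2 - 8)) = 161280/(-12) = -13440
  a_0 = (1)(2)(-13440) / (2(0 - 8)) = -26880/(-16) = 1680
Hence H_8(x) = 256 x^8 - 3584 x^6 + 13440 x^4 - 13440 x^2 + 1680.

H_8(x); series = 256 x^8 - 3584 x^6 + 13440 x^4 - 13440 x^2 + 1680


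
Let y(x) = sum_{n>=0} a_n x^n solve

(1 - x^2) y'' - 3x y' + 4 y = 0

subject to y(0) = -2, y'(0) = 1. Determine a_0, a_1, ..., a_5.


Ansatz: y(x) = sum_{n>=0} a_n x^n, so y'(x) = sum_{n>=1} n a_n x^(n-1) and y''(x) = sum_{n>=2} n(n-1) a_n x^(n-2).
Substitute into P(x) y'' + Q(x) y' + R(x) y = 0 with P(x) = 1 - x^2, Q(x) = -3x, R(x) = 4, and match powers of x.
Initial conditions: a_0 = -2, a_1 = 1.
Setting the coefficient of each power of x to zero and solving order by order (substituting the coefficients already found):
  x^0: 2 a_2 + 4 a_0 = 0  ->  2 a_2 = -4 a_0 = 8  ->  a_2 = 4
  x^1: 6 a_3 + a_1 = 0  ->  6 a_3 = -a_1 = -1  ->  a_3 = -1/6
  x^2: 12 a_4 - 4 a_2 = 0  ->  12 a_4 = 4 a_2 = 16  ->  a_4 = 4/3
  x^3: 20 a_5 - 11 a_3 = 0  ->  20 a_5 = 11 a_3 = -11/6  ->  a_5 = -11/120
Truncated series: y(x) = -2 + x + 4 x^2 - (1/6) x^3 + (4/3) x^4 - (11/120) x^5 + O(x^6).

a_0 = -2; a_1 = 1; a_2 = 4; a_3 = -1/6; a_4 = 4/3; a_5 = -11/120


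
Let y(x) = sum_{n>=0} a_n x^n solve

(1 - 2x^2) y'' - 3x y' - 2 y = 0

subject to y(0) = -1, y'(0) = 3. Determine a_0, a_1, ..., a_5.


Ansatz: y(x) = sum_{n>=0} a_n x^n, so y'(x) = sum_{n>=1} n a_n x^(n-1) and y''(x) = sum_{n>=2} n(n-1) a_n x^(n-2).
Substitute into P(x) y'' + Q(x) y' + R(x) y = 0 with P(x) = 1 - 2x^2, Q(x) = -3x, R(x) = -2, and match powers of x.
Initial conditions: a_0 = -1, a_1 = 3.
Setting the coefficient of each power of x to zero and solving order by order (substituting the coefficients already found):
  x^0: 2 a_2 - 2 a_0 = 0  ->  2 a_2 = 2 a_0 = -2  ->  a_2 = -1
  x^1: 6 a_3 - 5 a_1 = 0  ->  6 a_3 = 5 a_1 = 15  ->  a_3 = 5/2
  x^2: 12 a_4 - 12 a_2 = 0  ->  12 a_4 = 12 a_2 = -12  ->  a_4 = -1
  x^3: 20 a_5 - 23 a_3 = 0  ->  20 a_5 = 23 a_3 = 115/2  ->  a_5 = 23/8
Truncated series: y(x) = -1 + 3 x - x^2 + (5/2) x^3 - x^4 + (23/8) x^5 + O(x^6).

a_0 = -1; a_1 = 3; a_2 = -1; a_3 = 5/2; a_4 = -1; a_5 = 23/8


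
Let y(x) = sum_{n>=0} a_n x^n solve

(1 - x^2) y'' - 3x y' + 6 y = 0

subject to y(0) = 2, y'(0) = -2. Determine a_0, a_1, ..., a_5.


Ansatz: y(x) = sum_{n>=0} a_n x^n, so y'(x) = sum_{n>=1} n a_n x^(n-1) and y''(x) = sum_{n>=2} n(n-1) a_n x^(n-2).
Substitute into P(x) y'' + Q(x) y' + R(x) y = 0 with P(x) = 1 - x^2, Q(x) = -3x, R(x) = 6, and match powers of x.
Initial conditions: a_0 = 2, a_1 = -2.
Setting the coefficient of each power of x to zero and solving order by order (substituting the coefficients already found):
  x^0: 2 a_2 + 6 a_0 = 0  ->  2 a_2 = -6 a_0 = -12  ->  a_2 = -6
  x^1: 6 a_3 + 3 a_1 = 0  ->  6 a_3 = -3 a_1 = 6  ->  a_3 = 1
  x^2: 12 a_4 - 2 a_2 = 0  ->  12 a_4 = 2 a_2 = -12  ->  a_4 = -1
  x^3: 20 a_5 - 9 a_3 = 0  ->  20 a_5 = 9 a_3 = 9  ->  a_5 = 9/20
Truncated series: y(x) = 2 - 2 x - 6 x^2 + x^3 - x^4 + (9/20) x^5 + O(x^6).

a_0 = 2; a_1 = -2; a_2 = -6; a_3 = 1; a_4 = -1; a_5 = 9/20


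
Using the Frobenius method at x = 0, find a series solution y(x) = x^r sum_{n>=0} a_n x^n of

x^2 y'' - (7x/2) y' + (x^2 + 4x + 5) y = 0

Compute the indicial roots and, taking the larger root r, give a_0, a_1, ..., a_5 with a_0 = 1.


Write in Frobenius form y'' + (p(x)/x) y' + (q(x)/x^2) y = 0:
  p(x) = -7/2,  q(x) = x^2 + 4x + 5.
Indicial equation: r(r-1) + (-7/2) r + (5) = 0 -> roots r_1 = 5/2, r_2 = 2.
Take r = r_1 = 5/2. Let y(x) = x^r sum_{n>=0} a_n x^n with a_0 = 1.
Substitute y = x^r sum a_n x^n and match x^{r+n}. The recurrence is
  D(n) a_n + 4 a_{n-1} + 1 a_{n-2} = 0,  where D(n) = (r+n)(r+n-1) + (-7/2)(r+n) + (5).
  a_n = [-4 a_{n-1} - 1 a_{n-2}] / D(n).
Since the indicial polynomial factors as (r - r_1)(r - r_2), D(n) = (r_1 + n - r_1)(r_1 + n - r_2) = n(n + 1/2).
Evaluating step by step (a_0 = 1):
  n = 1: D(1) = 1(1 + 1/2) = 3/2; numerator = -4(1) = -4; a_1 = (-4)/(3/2) = -8/3
  n = 2: D(2) = 2(2 + 1/2) = 5; numerator = -4(-8/3) - 1(1) = 29/3; a_2 = (29/3)/(5) = 29/15
  n = 3: D(3) = 3(3 + 1/2) = 21/2; numerator = -4(29/15) - 1(-8/3) = -76/15; a_3 = (-76/15)/(21/2) = -152/315
  n = 4: D(4) = 4(4 + 1/2) = 18; numerator = -4(-152/315) - 1(29/15) = -1/315; a_4 = (-1/315)/(18) = -1/5670
  n = 5: D(5) = 5(5 + 1/2) = 55/2; numerator = -4(-1/5670) - 1(-152/315) = 274/567; a_5 = (274/567)/(55/2) = 548/31185

r = 5/2; a_0 = 1; a_1 = -8/3; a_2 = 29/15; a_3 = -152/315; a_4 = -1/5670; a_5 = 548/31185


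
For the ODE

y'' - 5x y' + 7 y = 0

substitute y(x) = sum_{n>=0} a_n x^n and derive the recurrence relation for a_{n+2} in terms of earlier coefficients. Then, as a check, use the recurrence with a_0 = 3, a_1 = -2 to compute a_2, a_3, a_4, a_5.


Substitute y = sum_n a_n x^n.
y''(x) has coefficient (n+2)(n+1) a_{n+2} at x^n;
-5 x y'(x) has coefficient -5 n a_n at x^n (shift);
7 y(x) has coefficient 7 a_n at x^n.
Matching x^n: (n+2)(n+1) a_{n+2} + (-5n + 7) a_n = 0.
Thus a_{n+2} = (5n - 7) / ((n+1)(n+2)) * a_n.

Check with a_0 = 3, a_1 = -2 (apply the recurrence for n = 0, 1, 2, 3): a_0 = 3, a_1 = -2, a_2 = -21/2, a_3 = 2/3, a_4 = -21/8, a_5 = 4/15.

a_(n+2) = (5n - 7) / ((n+1)(n+2)) * a_n; check: a_0 = 3, a_1 = -2, a_2 = -21/2, a_3 = 2/3, a_4 = -21/8, a_5 = 4/15


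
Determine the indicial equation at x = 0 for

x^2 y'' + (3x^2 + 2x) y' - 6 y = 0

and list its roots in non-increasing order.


Divide by x^2 to reach normal form y'' + P_1(x) y' + P_2(x) y = 0 with P_1(x) = 3 + 2/x and P_2(x) = -6/x^2.
x = 0 is a singular point because the y'-coefficient 3 + 2/x has a pole at x = 0 and the y-coefficient -6/x^2 has a pole at x = 0.
It is a regular singular point because x P_1(x) = p(x) = 3x + 2 and x^2 P_2(x) = q(x) = -6 are polynomials, hence analytic at x = 0.
p(0) = 2,  q(0) = -6.
Indicial equation: r(r-1) + p(0) r + q(0) = 0, i.e. r^2 + (p(0) - 1) r + q(0) = 0, i.e. r^2 + 1 r - 6 = 0.
Discriminant: (1)^2 - 4(-6) = 25, so r = (-1 ± 5)/2.
Solving: r_1 = 2, r_2 = -3.

indicial: r^2 + 1 r - 6 = 0; roots r_1 = 2, r_2 = -3


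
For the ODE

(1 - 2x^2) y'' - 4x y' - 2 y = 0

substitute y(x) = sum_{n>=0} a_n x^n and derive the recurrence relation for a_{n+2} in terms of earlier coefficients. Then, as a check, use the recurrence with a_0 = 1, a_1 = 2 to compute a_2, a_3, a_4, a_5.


Substitute y = sum_n a_n x^n.
(1 - 2 x^2) y'' contributes (n+2)(n+1) a_{n+2} - 2 n(n-1) a_n at x^n.
-4 x y'(x) contributes -4 n a_n at x^n.
-2 y(x) contributes -2 a_n at x^n.
Matching x^n: (n+2)(n+1) a_{n+2} + (-2 n(n-1) - 4 n - 2) a_n = 0.
Thus a_{n+2} = (2 n(n-1) + 4 n + 2) / ((n+1)(n+2)) * a_n.

Check with a_0 = 1, a_1 = 2 (apply the recurrence for n = 0, 1, 2, 3): a_0 = 1, a_1 = 2, a_2 = 1, a_3 = 2, a_4 = 7/6, a_5 = 13/5.

a_(n+2) = (2 n(n-1) + 4 n + 2) / ((n+1)(n+2)) * a_n; check: a_0 = 1, a_1 = 2, a_2 = 1, a_3 = 2, a_4 = 7/6, a_5 = 13/5


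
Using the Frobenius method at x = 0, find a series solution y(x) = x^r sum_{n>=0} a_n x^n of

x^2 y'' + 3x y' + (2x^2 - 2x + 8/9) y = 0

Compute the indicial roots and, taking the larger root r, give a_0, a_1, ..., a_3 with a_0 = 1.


Write in Frobenius form y'' + (p(x)/x) y' + (q(x)/x^2) y = 0:
  p(x) = 3,  q(x) = 2x^2 - 2x + 8/9.
Indicial equation: r(r-1) + (3) r + (8/9) = 0 -> roots r_1 = -2/3, r_2 = -4/3.
Take r = r_1 = -2/3. Let y(x) = x^r sum_{n>=0} a_n x^n with a_0 = 1.
Substitute y = x^r sum a_n x^n and match x^{r+n}. The recurrence is
  D(n) a_n - 2 a_{n-1} + 2 a_{n-2} = 0,  where D(n) = (r+n)(r+n-1) + (3)(r+n) + (8/9).
  a_n = [2 a_{n-1} - 2 a_{n-2}] / D(n).
Since the indicial polynomial factors as (r - r_1)(r - r_2), D(n) = (r_1 + n - r_1)(r_1 + n - r_2) = n(n + 2/3).
Evaluating step by step (a_0 = 1):
  n = 1: D(1) = 1(1 + 2/3) = 5/3; numerator = 2(1) = 2; a_1 = (2)/(5/3) = 6/5
  n = 2: D(2) = 2(2 + 2/3) = 16/3; numerator = 2(6/5) - 2(1) = 2/5; a_2 = (2/5)/(16/3) = 3/40
  n = 3: D(3) = 3(3 + 2/3) = 11; numerator = 2(3/40) - 2(6/5) = -9/4; a_3 = (-9/4)/(11) = -9/44

r = -2/3; a_0 = 1; a_1 = 6/5; a_2 = 3/40; a_3 = -9/44


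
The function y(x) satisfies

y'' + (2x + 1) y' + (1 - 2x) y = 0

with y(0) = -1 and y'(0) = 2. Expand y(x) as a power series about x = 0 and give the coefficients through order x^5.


Ansatz: y(x) = sum_{n>=0} a_n x^n, so y'(x) = sum_{n>=1} n a_n x^(n-1) and y''(x) = sum_{n>=2} n(n-1) a_n x^(n-2).
Substitute into P(x) y'' + Q(x) y' + R(x) y = 0 with P(x) = 1, Q(x) = 2x + 1, R(x) = 1 - 2x, and match powers of x.
Initial conditions: a_0 = -1, a_1 = 2.
Setting the coefficient of each power of x to zero and solving order by order (substituting the coefficients already found):
  x^0: 2 a_2 + a_1 + a_0 = 0  ->  2 a_2 = -a_1 - a_0 = -1  ->  a_2 = -1/2
  x^1: 6 a_3 + 2 a_2 + 3 a_1 - 2 a_0 = 0  ->  6 a_3 = -2 a_2 - 3 a_1 + 2 a_0 = -7  ->  a_3 = -7/6
  x^2: 12 a_4 + 3 a_3 + 5 a_2 - 2 a_1 = 0  ->  12 a_4 = -3 a_3 - 5 a_2 + 2 a_1 = 10  ->  a_4 = 5/6
  x^3: 20 a_5 + 4 a_4 + 7 a_3 - 2 a_2 = 0  ->  20 a_5 = -4 a_4 - 7 a_3 + 2 a_2 = 23/6  ->  a_5 = 23/120
Truncated series: y(x) = -1 + 2 x - (1/2) x^2 - (7/6) x^3 + (5/6) x^4 + (23/120) x^5 + O(x^6).

a_0 = -1; a_1 = 2; a_2 = -1/2; a_3 = -7/6; a_4 = 5/6; a_5 = 23/120


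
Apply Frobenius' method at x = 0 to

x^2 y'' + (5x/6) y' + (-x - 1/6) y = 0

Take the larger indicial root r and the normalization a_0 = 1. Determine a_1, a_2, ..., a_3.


Write in Frobenius form y'' + (p(x)/x) y' + (q(x)/x^2) y = 0:
  p(x) = 5/6,  q(x) = -x - 1/6.
Indicial equation: r(r-1) + (5/6) r + (-1/6) = 0 -> roots r_1 = 1/2, r_2 = -1/3.
Take r = r_1 = 1/2. Let y(x) = x^r sum_{n>=0} a_n x^n with a_0 = 1.
Substitute y = x^r sum a_n x^n and match x^{r+n}. The recurrence is
  D(n) a_n - 1 a_{n-1} = 0,  where D(n) = (r+n)(r+n-1) + (5/6)(r+n) + (-1/6).
  a_n = 1 / D(n) * a_{n-1}.
Since the indicial polynomial factors as (r - r_1)(r - r_2), D(n) = (r_1 + n - r_1)(r_1 + n - r_2) = n(n + 5/6).
Evaluating step by step (a_0 = 1):
  n = 1: D(1) = 1(1 + 5/6) = 11/6; numerator = 1(1) = 1; a_1 = (1)/(11/6) = 6/11
  n = 2: D(2) = 2(2 + 5/6) = 17/3; numerator = 1(6/11) = 6/11; a_2 = (6/11)/(17/3) = 18/187
  n = 3: D(3) = 3(3 + 5/6) = 23/2; numerator = 1(18/187) = 18/187; a_3 = (18/187)/(23/2) = 36/4301

r = 1/2; a_0 = 1; a_1 = 6/11; a_2 = 18/187; a_3 = 36/4301


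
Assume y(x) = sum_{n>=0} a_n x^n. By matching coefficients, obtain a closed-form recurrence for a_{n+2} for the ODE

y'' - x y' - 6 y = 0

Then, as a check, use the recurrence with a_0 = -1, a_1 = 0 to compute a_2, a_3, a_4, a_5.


Substitute y = sum_n a_n x^n.
y''(x) has coefficient (n+2)(n+1) a_{n+2} at x^n;
-x y'(x) has coefficient -n a_n at x^n (shift);
-6 y(x) has coefficient -6 a_n at x^n.
Matching x^n: (n+2)(n+1) a_{n+2} + (-n - 6) a_n = 0.
Thus a_{n+2} = (n + 6) / ((n+1)(n+2)) * a_n.

Check with a_0 = -1, a_1 = 0 (apply the recurrence for n = 0, 1, 2, 3): a_0 = -1, a_1 = 0, a_2 = -3, a_3 = 0, a_4 = -2, a_5 = 0.

a_(n+2) = (n + 6) / ((n+1)(n+2)) * a_n; check: a_0 = -1, a_1 = 0, a_2 = -3, a_3 = 0, a_4 = -2, a_5 = 0


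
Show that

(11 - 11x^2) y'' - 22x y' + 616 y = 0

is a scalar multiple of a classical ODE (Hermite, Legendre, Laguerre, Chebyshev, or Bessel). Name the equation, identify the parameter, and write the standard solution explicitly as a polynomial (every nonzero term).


All three coefficients share the factor 11; dividing through by 11 gives  (1 - x^2) y'' - 2x y' + 56 y = 0.
This matches the Legendre equation (1 - x^2) y'' - 2x y' + n(n+1) y = 0 (note the -2x y' term) with n(n+1) = 56, so n = 7; the polynomial solution is P_7(x).
With y = sum_k a_k x^k, matching x^k gives (k+2)(k+1) a_{k+2} = [k(k+1) - n(n+1)] a_k = (k - 7)(k + 8) a_k. The right side vanishes at k = 7, so the series with the parity of 7 terminates at degree 7.
Standard normalization (P_n(1) = 1): leading coefficient (2n)!/(2^n (n!)^2) = 87178291200/(128*25401600) = 429/16, so a_7 = 429/16. Work downward with a_k = (k+1)(k+2) a_{k+2} / ((k - 7)(k + 8)):
  a_5 = (6)(7)(429/16) / ((5 - 7)(5 + 8)) = (9009/8)/(-26) = -693/16
  a_3 = (4)(5)(-693/16) / ((3 - 7)(3 + 8)) = (-3465/4)/(-44) = 315/16
  a_1 = (2)(3)(315/16) / ((1 - 7)(1 + 8)) = (945/8)/(-54) = -35/16
Hence P_7(x) = 429 x^7/16 - 693 x^5/16 + 315 x^3/16 - 35 x/16.

P_7(x); series = 429 x^7/16 - 693 x^5/16 + 315 x^3/16 - 35 x/16


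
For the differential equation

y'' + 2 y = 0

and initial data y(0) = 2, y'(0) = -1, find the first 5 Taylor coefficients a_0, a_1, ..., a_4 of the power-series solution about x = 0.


Ansatz: y(x) = sum_{n>=0} a_n x^n, so y'(x) = sum_{n>=1} n a_n x^(n-1) and y''(x) = sum_{n>=2} n(n-1) a_n x^(n-2).
Substitute into P(x) y'' + Q(x) y' + R(x) y = 0 with P(x) = 1, Q(x) = 0, R(x) = 2, and match powers of x.
Initial conditions: a_0 = 2, a_1 = -1.
Setting the coefficient of each power of x to zero and solving order by order (substituting the coefficients already found):
  x^0: 2 a_2 + 2 a_0 = 0  ->  2 a_2 = -2 a_0 = -4  ->  a_2 = -2
  x^1: 6 a_3 + 2 a_1 = 0  ->  6 a_3 = -2 a_1 = 2  ->  a_3 = 1/3
  x^2: 12 a_4 + 2 a_2 = 0  ->  12 a_4 = -2 a_2 = 4  ->  a_4 = 1/3
Truncated series: y(x) = 2 - x - 2 x^2 + (1/3) x^3 + (1/3) x^4 + O(x^5).

a_0 = 2; a_1 = -1; a_2 = -2; a_3 = 1/3; a_4 = 1/3


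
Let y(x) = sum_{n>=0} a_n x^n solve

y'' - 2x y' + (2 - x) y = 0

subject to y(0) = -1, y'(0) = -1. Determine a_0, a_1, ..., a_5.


Ansatz: y(x) = sum_{n>=0} a_n x^n, so y'(x) = sum_{n>=1} n a_n x^(n-1) and y''(x) = sum_{n>=2} n(n-1) a_n x^(n-2).
Substitute into P(x) y'' + Q(x) y' + R(x) y = 0 with P(x) = 1, Q(x) = -2x, R(x) = 2 - x, and match powers of x.
Initial conditions: a_0 = -1, a_1 = -1.
Setting the coefficient of each power of x to zero and solving order by order (substituting the coefficients already found):
  x^0: 2 a_2 + 2 a_0 = 0  ->  2 a_2 = -2 a_0 = 2  ->  a_2 = 1
  x^1: 6 a_3 - a_0 = 0  ->  6 a_3 = a_0 = -1  ->  a_3 = -1/6
  x^2: 12 a_4 - 2 a_2 - a_1 = 0  ->  12 a_4 = 2 a_2 + a_1 = 1  ->  a_4 = 1/12
  x^3: 20 a_5 - 4 a_3 - a_2 = 0  ->  20 a_5 = 4 a_3 + a_2 = 1/3  ->  a_5 = 1/60
Truncated series: y(x) = -1 - x + x^2 - (1/6) x^3 + (1/12) x^4 + (1/60) x^5 + O(x^6).

a_0 = -1; a_1 = -1; a_2 = 1; a_3 = -1/6; a_4 = 1/12; a_5 = 1/60


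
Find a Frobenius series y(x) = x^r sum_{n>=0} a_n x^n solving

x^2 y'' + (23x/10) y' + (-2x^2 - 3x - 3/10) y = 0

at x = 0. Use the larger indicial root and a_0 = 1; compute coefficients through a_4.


Write in Frobenius form y'' + (p(x)/x) y' + (q(x)/x^2) y = 0:
  p(x) = 23/10,  q(x) = -2x^2 - 3x - 3/10.
Indicial equation: r(r-1) + (23/10) r + (-3/10) = 0 -> roots r_1 = 1/5, r_2 = -3/2.
Take r = r_1 = 1/5. Let y(x) = x^r sum_{n>=0} a_n x^n with a_0 = 1.
Substitute y = x^r sum a_n x^n and match x^{r+n}. The recurrence is
  D(n) a_n - 3 a_{n-1} - 2 a_{n-2} = 0,  where D(n) = (r+n)(r+n-1) + (23/10)(r+n) + (-3/10).
  a_n = [3 a_{n-1} + 2 a_{n-2}] / D(n).
Since the indicial polynomial factors as (r - r_1)(r - r_2), D(n) = (r_1 + n - r_1)(r_1 + n - r_2) = n(n + 17/10).
Evaluating step by step (a_0 = 1):
  n = 1: D(1) = 1(1 + 17/10) = 27/10; numerator = 3(1) = 3; a_1 = (3)/(27/10) = 10/9
  n = 2: D(2) = 2(2 + 17/10) = 37/5; numerator = 3(10/9) + 2(1) = 16/3; a_2 = (16/3)/(37/5) = 80/111
  n = 3: D(3) = 3(3 + 17/10) = 141/10; numerator = 3(80/111) + 2(10/9) = 1460/333; a_3 = (1460/333)/(141/10) = 14600/46953
  n = 4: D(4) = 4(4 + 17/10) = 114/5; numerator = 3(14600/46953) + 2(80/111) = 37160/15651; a_4 = (37160/15651)/(114/5) = 92900/892107

r = 1/5; a_0 = 1; a_1 = 10/9; a_2 = 80/111; a_3 = 14600/46953; a_4 = 92900/892107


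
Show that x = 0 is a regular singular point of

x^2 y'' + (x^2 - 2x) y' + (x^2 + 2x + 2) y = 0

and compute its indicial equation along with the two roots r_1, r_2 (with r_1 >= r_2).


Divide by x^2 to reach normal form y'' + P_1(x) y' + P_2(x) y = 0 with P_1(x) = 1 - 2/x and P_2(x) = 1 + 2/x + 2/x^2.
x = 0 is a singular point because the y'-coefficient 1 - 2/x has a pole at x = 0 and the y-coefficient 1 + 2/x + 2/x^2 has a pole at x = 0.
It is a regular singular point because x P_1(x) = p(x) = x - 2 and x^2 P_2(x) = q(x) = x^2 + 2x + 2 are polynomials, hence analytic at x = 0.
p(0) = -2,  q(0) = 2.
Indicial equation: r(r-1) + p(0) r + q(0) = 0, i.e. r^2 + (p(0) - 1) r + q(0) = 0, i.e. r^2 - 3 r + 2 = 0.
Discriminant: (-3)^2 - 4(2) = 1, so r = (3 ± 1)/2.
Solving: r_1 = 2, r_2 = 1.

indicial: r^2 - 3 r + 2 = 0; roots r_1 = 2, r_2 = 1


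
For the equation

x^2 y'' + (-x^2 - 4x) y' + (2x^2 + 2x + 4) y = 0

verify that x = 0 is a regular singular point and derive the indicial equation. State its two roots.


Divide by x^2 to reach normal form y'' + P_1(x) y' + P_2(x) y = 0 with P_1(x) = -1 - 4/x and P_2(x) = 2 + 2/x + 4/x^2.
x = 0 is a singular point because the y'-coefficient -1 - 4/x has a pole at x = 0 and the y-coefficient 2 + 2/x + 4/x^2 has a pole at x = 0.
It is a regular singular point because x P_1(x) = p(x) = -x - 4 and x^2 P_2(x) = q(x) = 2x^2 + 2x + 4 are polynomials, hence analytic at x = 0.
p(0) = -4,  q(0) = 4.
Indicial equation: r(r-1) + p(0) r + q(0) = 0, i.e. r^2 + (p(0) - 1) r + q(0) = 0, i.e. r^2 - 5 r + 4 = 0.
Discriminant: (-5)^2 - 4(4) = 9, so r = (5 ± 3)/2.
Solving: r_1 = 4, r_2 = 1.

indicial: r^2 - 5 r + 4 = 0; roots r_1 = 4, r_2 = 1


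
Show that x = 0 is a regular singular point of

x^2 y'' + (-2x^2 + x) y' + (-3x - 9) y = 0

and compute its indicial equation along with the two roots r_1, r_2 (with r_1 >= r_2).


Divide by x^2 to reach normal form y'' + P_1(x) y' + P_2(x) y = 0 with P_1(x) = -2 + 1/x and P_2(x) = -3/x - 9/x^2.
x = 0 is a singular point because the y'-coefficient -2 + 1/x has a pole at x = 0 and the y-coefficient -3/x - 9/x^2 has a pole at x = 0.
It is a regular singular point because x P_1(x) = p(x) = 1 - 2x and x^2 P_2(x) = q(x) = -3x - 9 are polynomials, hence analytic at x = 0.
p(0) = 1,  q(0) = -9.
Indicial equation: r(r-1) + p(0) r + q(0) = 0, i.e. r^2 + (p(0) - 1) r + q(0) = 0, i.e. r^2 - 9 = 0.
Discriminant: (0)^2 - 4(-9) = 36, so r = (0 ± 6)/2.
Solving: r_1 = 3, r_2 = -3.

indicial: r^2 - 9 = 0; roots r_1 = 3, r_2 = -3


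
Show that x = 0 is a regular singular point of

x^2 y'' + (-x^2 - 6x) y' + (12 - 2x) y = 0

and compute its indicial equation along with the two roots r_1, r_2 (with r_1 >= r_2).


Divide by x^2 to reach normal form y'' + P_1(x) y' + P_2(x) y = 0 with P_1(x) = -1 - 6/x and P_2(x) = -2/x + 12/x^2.
x = 0 is a singular point because the y'-coefficient -1 - 6/x has a pole at x = 0 and the y-coefficient -2/x + 12/x^2 has a pole at x = 0.
It is a regular singular point because x P_1(x) = p(x) = -x - 6 and x^2 P_2(x) = q(x) = 12 - 2x are polynomials, hence analytic at x = 0.
p(0) = -6,  q(0) = 12.
Indicial equation: r(r-1) + p(0) r + q(0) = 0, i.e. r^2 + (p(0) - 1) r + q(0) = 0, i.e. r^2 - 7 r + 12 = 0.
Discriminant: (-7)^2 - 4(12) = 1, so r = (7 ± 1)/2.
Solving: r_1 = 4, r_2 = 3.

indicial: r^2 - 7 r + 12 = 0; roots r_1 = 4, r_2 = 3


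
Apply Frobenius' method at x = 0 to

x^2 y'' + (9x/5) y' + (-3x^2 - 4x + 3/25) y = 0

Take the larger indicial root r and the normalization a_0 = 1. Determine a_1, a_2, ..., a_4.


Write in Frobenius form y'' + (p(x)/x) y' + (q(x)/x^2) y = 0:
  p(x) = 9/5,  q(x) = -3x^2 - 4x + 3/25.
Indicial equation: r(r-1) + (9/5) r + (3/25) = 0 -> roots r_1 = -1/5, r_2 = -3/5.
Take r = r_1 = -1/5. Let y(x) = x^r sum_{n>=0} a_n x^n with a_0 = 1.
Substitute y = x^r sum a_n x^n and match x^{r+n}. The recurrence is
  D(n) a_n - 4 a_{n-1} - 3 a_{n-2} = 0,  where D(n) = (r+n)(r+n-1) + (9/5)(r+n) + (3/25).
  a_n = [4 a_{n-1} + 3 a_{n-2}] / D(n).
Since the indicial polynomial factors as (r - r_1)(r - r_2), D(n) = (r_1 + n - r_1)(r_1 + n - r_2) = n(n + 2/5).
Evaluating step by step (a_0 = 1):
  n = 1: D(1) = 1(1 + 2/5) = 7/5; numerator = 4(1) = 4; a_1 = (4)/(7/5) = 20/7
  n = 2: D(2) = 2(2 + 2/5) = 24/5; numerator = 4(20/7) + 3(1) = 101/7; a_2 = (101/7)/(24/5) = 505/168
  n = 3: D(3) = 3(3 + 2/5) = 51/5; numerator = 4(505/168) + 3(20/7) = 865/42; a_3 = (865/42)/(51/5) = 4325/2142
  n = 4: D(4) = 4(4 + 2/5) = 88/5; numerator = 4(4325/2142) + 3(505/168) = 146465/8568; a_4 = (146465/8568)/(88/5) = 66575/68544

r = -1/5; a_0 = 1; a_1 = 20/7; a_2 = 505/168; a_3 = 4325/2142; a_4 = 66575/68544


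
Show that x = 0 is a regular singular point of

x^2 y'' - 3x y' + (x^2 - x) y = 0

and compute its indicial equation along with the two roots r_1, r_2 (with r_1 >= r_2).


Divide by x^2 to reach normal form y'' + P_1(x) y' + P_2(x) y = 0 with P_1(x) = -3/x and P_2(x) = 1 - 1/x.
x = 0 is a singular point because the y'-coefficient -3/x has a pole at x = 0 and the y-coefficient 1 - 1/x has a pole at x = 0.
It is a regular singular point because x P_1(x) = p(x) = -3 and x^2 P_2(x) = q(x) = x^2 - x are polynomials, hence analytic at x = 0.
p(0) = -3,  q(0) = 0.
Indicial equation: r(r-1) + p(0) r + q(0) = 0, i.e. r^2 + (p(0) - 1) r + q(0) = 0, i.e. r^2 - 4 r = 0.
Discriminant: (-4)^2 - 4(0) = 16, so r = (4 ± 4)/2.
Solving: r_1 = 4, r_2 = 0.

indicial: r^2 - 4 r = 0; roots r_1 = 4, r_2 = 0


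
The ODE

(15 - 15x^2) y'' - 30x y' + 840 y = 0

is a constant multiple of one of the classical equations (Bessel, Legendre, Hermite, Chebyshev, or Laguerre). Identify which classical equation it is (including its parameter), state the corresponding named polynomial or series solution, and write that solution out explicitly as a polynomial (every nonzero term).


All three coefficients share the factor 15; dividing through by 15 gives  (1 - x^2) y'' - 2x y' + 56 y = 0.
This matches the Legendre equation (1 - x^2) y'' - 2x y' + n(n+1) y = 0 (note the -2x y' term) with n(n+1) = 56, so n = 7; the polynomial solution is P_7(x).
With y = sum_k a_k x^k, matching x^k gives (k+2)(k+1) a_{k+2} = [k(k+1) - n(n+1)] a_k = (k - 7)(k + 8) a_k. The right side vanishes at k = 7, so the series with the parity of 7 terminates at degree 7.
Standard normalization (P_n(1) = 1): leading coefficient (2n)!/(2^n (n!)^2) = 87178291200/(128*25401600) = 429/16, so a_7 = 429/16. Work downward with a_k = (k+1)(k+2) a_{k+2} / ((k - 7)(k + 8)):
  a_5 = (6)(7)(429/16) / ((5 - 7)(5 + 8)) = (9009/8)/(-26) = -693/16
  a_3 = (4)(5)(-693/16) / ((3 - 7)(3 + 8)) = (-3465/4)/(-44) = 315/16
  a_1 = (2)(3)(315/16) / ((1 - 7)(1 + 8)) = (945/8)/(-54) = -35/16
Hence P_7(x) = 429 x^7/16 - 693 x^5/16 + 315 x^3/16 - 35 x/16.

P_7(x); series = 429 x^7/16 - 693 x^5/16 + 315 x^3/16 - 35 x/16


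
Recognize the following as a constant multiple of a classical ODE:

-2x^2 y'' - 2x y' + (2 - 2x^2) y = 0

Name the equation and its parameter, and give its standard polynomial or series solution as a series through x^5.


All three coefficients share the factor -2; dividing through by -2 gives  x^2 y'' + x y' + (x^2 - 1) y = 0.
This matches the Bessel equation x^2 y'' + x y' + (x^2 - nu^2) y = 0 with nu^2 = 1, so nu = 1; the solution bounded at x = 0 is J_1(x).
Frobenius at x = 0: indicial roots ±nu; for r = nu the recurrence k(k + 2nu) c_k = -c_{k-2} gives the standard series J_nu(x) = sum_{k>=0} (-1)^k / (k! (k+nu)!) (x/2)^(2k+nu). Evaluate the first 3 terms:
  k = 0: (-1)^0 / (0! * 1! * 2^1) x^1 = 1/(1*1*2) x^1 = (1/2) x^1
  k = 1: (-1)^1 / (1! * 2! * 2^3) x^3 = -1/(1*2*8) x^3 = (-1/16) x^3
  k = 2: (-1)^2 / (2! * 3! * 2^5) x^5 = 1/(2*6*32) x^5 = (1/384) x^5
Hence J_1(x) = x^5/384 - x^3/16 + x/2 + ....

J_1(x); series = x^5/384 - x^3/16 + x/2


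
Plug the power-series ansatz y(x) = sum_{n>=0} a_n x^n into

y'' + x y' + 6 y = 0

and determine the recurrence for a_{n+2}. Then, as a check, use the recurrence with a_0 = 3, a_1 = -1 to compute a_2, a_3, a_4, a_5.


Substitute y = sum_n a_n x^n.
y''(x) has coefficient (n+2)(n+1) a_{n+2} at x^n;
x y'(x) has coefficient n a_n at x^n (shift);
6 y(x) has coefficient 6 a_n at x^n.
Matching x^n: (n+2)(n+1) a_{n+2} + (n + 6) a_n = 0.
Thus a_{n+2} = (-n - 6) / ((n+1)(n+2)) * a_n.

Check with a_0 = 3, a_1 = -1 (apply the recurrence for n = 0, 1, 2, 3): a_0 = 3, a_1 = -1, a_2 = -9, a_3 = 7/6, a_4 = 6, a_5 = -21/40.

a_(n+2) = (-n - 6) / ((n+1)(n+2)) * a_n; check: a_0 = 3, a_1 = -1, a_2 = -9, a_3 = 7/6, a_4 = 6, a_5 = -21/40


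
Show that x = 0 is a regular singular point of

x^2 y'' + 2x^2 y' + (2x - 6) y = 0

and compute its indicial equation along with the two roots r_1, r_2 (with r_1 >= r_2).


Divide by x^2 to reach normal form y'' + P_1(x) y' + P_2(x) y = 0 with P_1(x) = 2 and P_2(x) = 2/x - 6/x^2.
x = 0 is a singular point because the y-coefficient 2/x - 6/x^2 has a pole at x = 0.
It is a regular singular point because x P_1(x) = p(x) = 2x and x^2 P_2(x) = q(x) = 2x - 6 are polynomials, hence analytic at x = 0.
p(0) = 0,  q(0) = -6.
Indicial equation: r(r-1) + p(0) r + q(0) = 0, i.e. r^2 + (p(0) - 1) r + q(0) = 0, i.e. r^2 - 1 r - 6 = 0.
Discriminant: (-1)^2 - 4(-6) = 25, so r = (1 ± 5)/2.
Solving: r_1 = 3, r_2 = -2.

indicial: r^2 - 1 r - 6 = 0; roots r_1 = 3, r_2 = -2


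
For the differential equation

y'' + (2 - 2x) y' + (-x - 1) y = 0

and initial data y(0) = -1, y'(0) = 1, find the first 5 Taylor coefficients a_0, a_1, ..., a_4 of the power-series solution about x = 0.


Ansatz: y(x) = sum_{n>=0} a_n x^n, so y'(x) = sum_{n>=1} n a_n x^(n-1) and y''(x) = sum_{n>=2} n(n-1) a_n x^(n-2).
Substitute into P(x) y'' + Q(x) y' + R(x) y = 0 with P(x) = 1, Q(x) = 2 - 2x, R(x) = -x - 1, and match powers of x.
Initial conditions: a_0 = -1, a_1 = 1.
Setting the coefficient of each power of x to zero and solving order by order (substituting the coefficients already found):
  x^0: 2 a_2 + 2 a_1 - a_0 = 0  ->  2 a_2 = -2 a_1 + a_0 = -3  ->  a_2 = -3/2
  x^1: 6 a_3 + 4 a_2 - 3 a_1 - a_0 = 0  ->  6 a_3 = -4 a_2 + 3 a_1 + a_0 = 8  ->  a_3 = 4/3
  x^2: 12 a_4 + 6 a_3 - 5 a_2 - a_1 = 0  ->  12 a_4 = -6 a_3 + 5 a_2 + a_1 = -29/2  ->  a_4 = -29/24
Truncated series: y(x) = -1 + x - (3/2) x^2 + (4/3) x^3 - (29/24) x^4 + O(x^5).

a_0 = -1; a_1 = 1; a_2 = -3/2; a_3 = 4/3; a_4 = -29/24


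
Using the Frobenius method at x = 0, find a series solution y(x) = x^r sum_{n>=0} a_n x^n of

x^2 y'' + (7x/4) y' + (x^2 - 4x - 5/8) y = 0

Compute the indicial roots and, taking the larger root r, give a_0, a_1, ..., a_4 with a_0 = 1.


Write in Frobenius form y'' + (p(x)/x) y' + (q(x)/x^2) y = 0:
  p(x) = 7/4,  q(x) = x^2 - 4x - 5/8.
Indicial equation: r(r-1) + (7/4) r + (-5/8) = 0 -> roots r_1 = 1/2, r_2 = -5/4.
Take r = r_1 = 1/2. Let y(x) = x^r sum_{n>=0} a_n x^n with a_0 = 1.
Substitute y = x^r sum a_n x^n and match x^{r+n}. The recurrence is
  D(n) a_n - 4 a_{n-1} + 1 a_{n-2} = 0,  where D(n) = (r+n)(r+n-1) + (7/4)(r+n) + (-5/8).
  a_n = [4 a_{n-1} - 1 a_{n-2}] / D(n).
Since the indicial polynomial factors as (r - r_1)(r - r_2), D(n) = (r_1 + n - r_1)(r_1 + n - r_2) = n(n + 7/4).
Evaluating step by step (a_0 = 1):
  n = 1: D(1) = 1(1 + 7/4) = 11/4; numerator = 4(1) = 4; a_1 = (4)/(11/4) = 16/11
  n = 2: D(2) = 2(2 + 7/4) = 15/2; numerator = 4(16/11) - 1(1) = 53/11; a_2 = (53/11)/(15/2) = 106/165
  n = 3: D(3) = 3(3 + 7/4) = 57/4; numerator = 4(106/165) - 1(16/11) = 184/165; a_3 = (184/165)/(57/4) = 736/9405
  n = 4: D(4) = 4(4 + 7/4) = 23; numerator = 4(736/9405) - 1(106/165) = -3098/9405; a_4 = (-3098/9405)/(23) = -3098/216315

r = 1/2; a_0 = 1; a_1 = 16/11; a_2 = 106/165; a_3 = 736/9405; a_4 = -3098/216315


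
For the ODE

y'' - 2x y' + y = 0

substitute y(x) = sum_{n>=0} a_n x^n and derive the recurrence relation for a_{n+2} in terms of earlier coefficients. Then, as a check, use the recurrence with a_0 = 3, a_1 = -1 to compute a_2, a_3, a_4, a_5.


Substitute y = sum_n a_n x^n.
y''(x) has coefficient (n+2)(n+1) a_{n+2} at x^n;
-2 x y'(x) has coefficient -2 n a_n at x^n (shift);
y(x) has coefficient 1 a_n at x^n.
Matching x^n: (n+2)(n+1) a_{n+2} + (-2n + 1) a_n = 0.
Thus a_{n+2} = (2n - 1) / ((n+1)(n+2)) * a_n.

Check with a_0 = 3, a_1 = -1 (apply the recurrence for n = 0, 1, 2, 3): a_0 = 3, a_1 = -1, a_2 = -3/2, a_3 = -1/6, a_4 = -3/8, a_5 = -1/24.

a_(n+2) = (2n - 1) / ((n+1)(n+2)) * a_n; check: a_0 = 3, a_1 = -1, a_2 = -3/2, a_3 = -1/6, a_4 = -3/8, a_5 = -1/24


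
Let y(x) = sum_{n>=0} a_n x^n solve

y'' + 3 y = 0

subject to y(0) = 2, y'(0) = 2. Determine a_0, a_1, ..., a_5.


Ansatz: y(x) = sum_{n>=0} a_n x^n, so y'(x) = sum_{n>=1} n a_n x^(n-1) and y''(x) = sum_{n>=2} n(n-1) a_n x^(n-2).
Substitute into P(x) y'' + Q(x) y' + R(x) y = 0 with P(x) = 1, Q(x) = 0, R(x) = 3, and match powers of x.
Initial conditions: a_0 = 2, a_1 = 2.
Setting the coefficient of each power of x to zero and solving order by order (substituting the coefficients already found):
  x^0: 2 a_2 + 3 a_0 = 0  ->  2 a_2 = -3 a_0 = -6  ->  a_2 = -3
  x^1: 6 a_3 + 3 a_1 = 0  ->  6 a_3 = -3 a_1 = -6  ->  a_3 = -1
  x^2: 12 a_4 + 3 a_2 = 0  ->  12 a_4 = -3 a_2 = 9  ->  a_4 = 3/4
  x^3: 20 a_5 + 3 a_3 = 0  ->  20 a_5 = -3 a_3 = 3  ->  a_5 = 3/20
Truncated series: y(x) = 2 + 2 x - 3 x^2 - x^3 + (3/4) x^4 + (3/20) x^5 + O(x^6).

a_0 = 2; a_1 = 2; a_2 = -3; a_3 = -1; a_4 = 3/4; a_5 = 3/20


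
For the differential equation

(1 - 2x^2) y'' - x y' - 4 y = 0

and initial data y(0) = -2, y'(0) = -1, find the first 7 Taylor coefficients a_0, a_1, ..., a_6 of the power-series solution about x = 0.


Ansatz: y(x) = sum_{n>=0} a_n x^n, so y'(x) = sum_{n>=1} n a_n x^(n-1) and y''(x) = sum_{n>=2} n(n-1) a_n x^(n-2).
Substitute into P(x) y'' + Q(x) y' + R(x) y = 0 with P(x) = 1 - 2x^2, Q(x) = -x, R(x) = -4, and match powers of x.
Initial conditions: a_0 = -2, a_1 = -1.
Setting the coefficient of each power of x to zero and solving order by order (substituting the coefficients already found):
  x^0: 2 a_2 - 4 a_0 = 0  ->  2 a_2 = 4 a_0 = -8  ->  a_2 = -4
  x^1: 6 a_3 - 5 a_1 = 0  ->  6 a_3 = 5 a_1 = -5  ->  a_3 = -5/6
  x^2: 12 a_4 - 10 a_2 = 0  ->  12 a_4 = 10 a_2 = -40  ->  a_4 = -10/3
  x^3: 20 a_5 - 19 a_3 = 0  ->  20 a_5 = 19 a_3 = -95/6  ->  a_5 = -19/24
  x^4: 30 a_6 - 32 a_4 = 0  ->  30 a_6 = 32 a_4 = -320/3  ->  a_6 = -32/9
Truncated series: y(x) = -2 - x - 4 x^2 - (5/6) x^3 - (10/3) x^4 - (19/24) x^5 - (32/9) x^6 + O(x^7).

a_0 = -2; a_1 = -1; a_2 = -4; a_3 = -5/6; a_4 = -10/3; a_5 = -19/24; a_6 = -32/9


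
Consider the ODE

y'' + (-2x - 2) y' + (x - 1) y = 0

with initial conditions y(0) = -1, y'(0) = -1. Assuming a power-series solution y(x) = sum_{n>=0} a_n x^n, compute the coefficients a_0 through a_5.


Ansatz: y(x) = sum_{n>=0} a_n x^n, so y'(x) = sum_{n>=1} n a_n x^(n-1) and y''(x) = sum_{n>=2} n(n-1) a_n x^(n-2).
Substitute into P(x) y'' + Q(x) y' + R(x) y = 0 with P(x) = 1, Q(x) = -2x - 2, R(x) = x - 1, and match powers of x.
Initial conditions: a_0 = -1, a_1 = -1.
Setting the coefficient of each power of x to zero and solving order by order (substituting the coefficients already found):
  x^0: 2 a_2 - 2 a_1 - a_0 = 0  ->  2 a_2 = 2 a_1 + a_0 = -3  ->  a_2 = -3/2
  x^1: 6 a_3 - 4 a_2 - 3 a_1 + a_0 = 0  ->  6 a_3 = 4 a_2 + 3 a_1 - a_0 = -8  ->  a_3 = -4/3
  x^2: 12 a_4 - 6 a_3 - 5 a_2 + a_1 = 0  ->  12 a_4 = 6 a_3 + 5 a_2 - a_1 = -29/2  ->  a_4 = -29/24
  x^3: 20 a_5 - 8 a_4 - 7 a_3 + a_2 = 0  ->  20 a_5 = 8 a_4 + 7 a_3 - a_2 = -35/2  ->  a_5 = -7/8
Truncated series: y(x) = -1 - x - (3/2) x^2 - (4/3) x^3 - (29/24) x^4 - (7/8) x^5 + O(x^6).

a_0 = -1; a_1 = -1; a_2 = -3/2; a_3 = -4/3; a_4 = -29/24; a_5 = -7/8


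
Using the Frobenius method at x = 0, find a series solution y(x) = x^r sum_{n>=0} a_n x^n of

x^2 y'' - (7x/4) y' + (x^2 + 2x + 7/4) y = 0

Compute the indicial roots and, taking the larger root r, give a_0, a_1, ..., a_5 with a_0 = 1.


Write in Frobenius form y'' + (p(x)/x) y' + (q(x)/x^2) y = 0:
  p(x) = -7/4,  q(x) = x^2 + 2x + 7/4.
Indicial equation: r(r-1) + (-7/4) r + (7/4) = 0 -> roots r_1 = 7/4, r_2 = 1.
Take r = r_1 = 7/4. Let y(x) = x^r sum_{n>=0} a_n x^n with a_0 = 1.
Substitute y = x^r sum a_n x^n and match x^{r+n}. The recurrence is
  D(n) a_n + 2 a_{n-1} + 1 a_{n-2} = 0,  where D(n) = (r+n)(r+n-1) + (-7/4)(r+n) + (7/4).
  a_n = [-2 a_{n-1} - 1 a_{n-2}] / D(n).
Since the indicial polynomial factors as (r - r_1)(r - r_2), D(n) = (r_1 + n - r_1)(r_1 + n - r_2) = n(n + 3/4).
Evaluating step by step (a_0 = 1):
  n = 1: D(1) = 1(1 + 3/4) = 7/4; numerator = -2(1) = -2; a_1 = (-2)/(7/4) = -8/7
  n = 2: D(2) = 2(2 + 3/4) = 11/2; numerator = -2(-8/7) - 1(1) = 9/7; a_2 = (9/7)/(11/2) = 18/77
  n = 3: D(3) = 3(3 + 3/4) = 45/4; numerator = -2(18/77) - 1(-8/7) = 52/77; a_3 = (52/77)/(45/4) = 208/3465
  n = 4: D(4) = 4(4 + 3/4) = 19; numerator = -2(208/3465) - 1(18/77) = -1226/3465; a_4 = (-1226/3465)/(19) = -1226/65835
  n = 5: D(5) = 5(5 + 3/4) = 115/4; numerator = -2(-1226/65835) - 1(208/3465) = -100/4389; a_5 = (-100/4389)/(115/4) = -80/100947

r = 7/4; a_0 = 1; a_1 = -8/7; a_2 = 18/77; a_3 = 208/3465; a_4 = -1226/65835; a_5 = -80/100947
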